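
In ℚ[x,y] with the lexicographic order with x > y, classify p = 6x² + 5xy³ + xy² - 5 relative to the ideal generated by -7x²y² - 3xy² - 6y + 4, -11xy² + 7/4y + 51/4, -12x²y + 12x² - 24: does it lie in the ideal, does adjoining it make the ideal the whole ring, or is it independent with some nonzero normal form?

Adjoining 6x² + 5xy³ + xy² - 5 makes the ideal the whole ring: the system is inconsistent.

First compute the reduced Gröbner basis of I by Buchberger's algorithm.
f_1 = -7x²y² - 3xy² - 6y + 4, LT = x²y².
f_2 = -11xy² + 7/4y + 51/4, LT = xy².
f_3 = -12x²y + 12x² - 24, LT = x²y.

S(f_1,f_2): lcm = x²y². S = 3/7xy² + 7/44xy + 51/44x + 6/7y - 4/7.
  reduce S modulo (f_1, f_2, f_3):
  remainder 7/44xy + 51/44x + 285/308y - 23/308 ≠ 0; add h_4 = 7/44xy + 51/44x + 285/308y - 23/308 to the basis.

S(f_1,f_3): lcm = x²y². S = x²y + 3/7xy² - 8/7y - 4/7.
  reduce S modulo (f_1, f_2, f_3, h_4):
  remainder x² - 331/308y - 639/308 ≠ 0; add h_5 = x² - 331/308y - 639/308 to the basis.

S(f_1,h_4): lcm = x²y². S = -51/7x²y - 264/49xy² + 23/49xy + 6/7y - 4/7.
  reduce S modulo (f_1, f_2, f_3, h_4, h_5):
  remainder -1173/343x - 1115589/105644y - 754305/105644 ≠ 0; add h_6 = -1173/343x - 1115589/105644y - 754305/105644 to the basis.

S(f_2,h_4): lcm = xy². S = -51/7xy - 285/49y² + 669/2156y - 51/44.
  reduce S modulo (f_1, f_2, f_3, h_4, h_5, h_6):
  remainder -285/49y² - 3005565/24794y - 58395/506 ≠ 0; add h_7 = -285/49y² - 3005565/24794y - 58395/506 to the basis.

S(f_3,h_4): lcm = x²y. S = -58/7x² - 285/49xy + 23/49x + 2.
  reduce S modulo (f_1, f_2, f_3, h_4, h_5, h_6, h_7):
  remainder -316808445/2950486y - 316808445/2950486 ≠ 0; add h_8 = -316808445/2950486y - 316808445/2950486 to the basis.

The other S-polynomials (S(f_2,f_3), S(f_1,h_5), S(f_2,h_5), S(f_3,h_5), S(h_4,h_5), S(f_1,h_6), S(f_2,h_6), S(f_3,h_6), S(h_4,h_6), S(h_5,h_6), S(f_1,h_7), S(f_2,h_7), S(f_3,h_7), S(h_4,h_7), S(h_5,h_7), S(h_6,h_7), S(f_1,h_8), S(f_2,h_8), S(f_3,h_8), S(h_4,h_8), S(h_5,h_8), S(h_6,h_8), S(h_7,h_8)) all reduce to 0 modulo the current basis, so we have a Gröbner basis.
Inter-reduce: drop elements whose leading term is divisible by another's, tail-reduce, and make monic.
Reduced Gröbner basis: {x - 1, y + 1}.
Label its elements g_1 = x - 1, g_2 = y + 1.

Reduce p = 6x² + 5xy³ + xy² - 5 modulo G:
  leading term x²: subtract (6x)·g_1 from 6x² + 5xy³ + xy² - 5 → 5xy³ + xy² + 6x - 5
  leading term xy³: subtract (5y³)·g_1 from 5xy³ + xy² + 6x - 5 → xy² + 6x + 5y³ - 5
  leading term xy²: subtract (y²)·g_1 from xy² + 6x + 5y³ - 5 → 6x + 5y³ + y² - 5
  leading term x: subtract (6)·g_1 from 6x + 5y³ + y² - 5 → 5y³ + y² + 1
  leading term y³: subtract (5y²)·g_2 from 5y³ + y² + 1 → -4y² + 1
  leading term y²: subtract (-4y)·g_2 from -4y² + 1 → 4y + 1
  leading term y: subtract (4)·g_2 from 4y + 1 → -3
  leading term 1: no divisor's leading term divides it; move -3 to the remainder.
  normal form = -3.
The normal form is nonzero, so p ∉ I. Since p minus its normal form lies in I, I + (p) = I + (r) where r = -3; decide whether this ideal is the whole ring.
Here r = -3 is a nonzero constant, hence a unit: 1 ∈ I + (p), the Gröbner basis of I + (p) is {1}, and the enlarged system has no common solution — adjoining p is inconsistent.

The remainder on division by a Gröbner basis is unique — it is the normal form.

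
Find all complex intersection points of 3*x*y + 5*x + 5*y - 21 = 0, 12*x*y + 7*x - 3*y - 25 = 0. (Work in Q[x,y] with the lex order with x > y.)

Compute a lex Gröbner basis by Buchberger's algorithm.
f_1 = 3*x*y + 5*x + 5*y - 21, LT = x*y.
f_2 = 12*x*y + 7*x - 3*y - 25, LT = x*y.

S(f_1,f_2): lcm = x*y. S = 13/12*x + 23/12*y - 59/12.
  leading term x: no divisor's leading term divides it; move 13/12*x to the remainder.
  leading term y: no divisor's leading term divides it; move 23/12*y to the remainder.
  leading term 1: no divisor's leading term divides it; move -59/12 to the remainder.
  remainder 13/12*x + 23/12*y - 59/12 ≠ 0; add h_3 = 13/12*x + 23/12*y - 59/12 to the basis.

S(f_1,h_3): lcm = x*y. S = 5/3*x - 23/13*y**2 + 242/39*y - 7.
  leading term x: subtract (20/13)·h_3 from 5/3*x - 23/13*y**2 + 242/39*y - 7 → -23/13*y**2 + 127/39*y + 22/39
  leading term y**2: no divisor's leading term divides it; move -23/13*y**2 to the remainder.
  leading term y: no divisor's leading term divides it; move 127/39*y to the remainder.
  leading term 1: no divisor's leading term divides it; move 22/39 to the remainder.
  remainder -23/13*y**2 + 127/39*y + 22/39 ≠ 0; add h_4 = -23/13*y**2 + 127/39*y + 22/39 to the basis.

The other S-polynomials (S(f_2,h_3), S(f_1,h_4), S(f_2,h_4), S(h_3,h_4)) all reduce to 0 modulo the current basis, so we have a Gröbner basis.
Inter-reduce: drop elements whose leading term is divisible by another's, tail-reduce, and make monic.
Reduced Gröbner basis: {x + 23/13*y - 59/13, y**2 - 127/69*y - 22/69}.

Elimination: the polynomial y**2 - 127/69*y - 22/69 lies in the elimination ideal for y, so y ∈ {-11/69, 2}. For each such y, the remaining basis elements (now univariate) give the rest of the solution.
  y = -11/69: the earlier basis element becomes x - 188/39 = 0, giving x = 188/39 — point (188/39, -11/69).
  y = 2: the earlier basis element becomes x - 1 = 0, giving x = 1 — point (1, 2).
Check: every point annihilates each of the original generators.

{(188/39, -11/69), (1, 2)}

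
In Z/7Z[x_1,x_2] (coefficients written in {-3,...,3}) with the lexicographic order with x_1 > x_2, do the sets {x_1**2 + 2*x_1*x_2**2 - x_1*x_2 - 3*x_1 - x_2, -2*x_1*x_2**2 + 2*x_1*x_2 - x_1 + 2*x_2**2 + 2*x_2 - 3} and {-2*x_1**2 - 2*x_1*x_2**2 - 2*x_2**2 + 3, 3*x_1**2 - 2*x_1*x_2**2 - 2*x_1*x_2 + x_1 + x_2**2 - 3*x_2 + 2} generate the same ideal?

Equality of ideals is decidable: compute both reduced Gröbner bases (unique for the ordering) and check whether they agree.
Buchberger on the first generating set:
f_1 = x_1**2 + 2*x_1*x_2**2 - x_1*x_2 - 3*x_1 - x_2, LT = x_1**2.
f_2 = -2*x_1*x_2**2 + 2*x_1*x_2 - x_1 + 2*x_2**2 + 2*x_2 - 3, LT = x_1*x_2**2.

S(f_1,f_2): lcm = x_1**2*x_2**2. S = x_1**2*x_2 + 3*x_1**2 + 2*x_1*x_2**4 - x_1*x_2**3 - 2*x_1*x_2**2 + x_1*x_2 + 2*x_1 - x_2**3.
  reduce S modulo (f_1, f_2):
  remainder 2*x_1*x_2 - 2*x_1 + 2*x_2**4 + 2*x_2**2 - x_2 + 3 ≠ 0; add g_3 = 2*x_1*x_2 - 2*x_1 + 2*x_2**4 + 2*x_2**2 - x_2 + 3 to the basis.

S(f_2,g_3): lcm = x_1*x_2**2. S = -3*x_1 - x_2**5 - x_2**3 + 3*x_2**2 + x_2 - 2.
  reduce S modulo (f_1, f_2, g_3):
  remainder -3*x_1 - x_2**5 - x_2**3 + 3*x_2**2 + x_2 - 2 ≠ 0; add g_4 = -3*x_1 - x_2**5 - x_2**3 + 3*x_2**2 + x_2 - 2 to the basis.

S(f_2,g_4): lcm = x_1*x_2**2. S = -x_1*x_2 - 3*x_1 + 2*x_2**7 + 2*x_2**5 + x_2**4 - 2*x_2**3 + 3*x_2**2 - x_2 - 2.
  reduce S modulo (f_1, f_2, g_3, g_4):
  remainder 2*x_2**7 + x_2**5 + 2*x_2**4 - 3*x_2**3 + 3*x_2 + 1 ≠ 0; add g_5 = 2*x_2**7 + x_2**5 + 2*x_2**4 - 3*x_2**3 + 3*x_2 + 1 to the basis.

S(g_3,g_4): lcm = x_1*x_2. S = -x_1 + 2*x_2**6 + 3*x_2**4 + x_2**3 - x_2**2 - 2.
  reduce S modulo (f_1, f_2, g_3, g_4, g_5):
  remainder 2*x_2**6 - 2*x_2**5 + 3*x_2**4 - x_2**3 - 2*x_2**2 + 2*x_2 + 1 ≠ 0; add g_6 = 2*x_2**6 - 2*x_2**5 + 3*x_2**4 - x_2**3 - 2*x_2**2 + 2*x_2 + 1 to the basis.

The other S-polynomials (S(f_1,g_3), S(f_1,g_4), S(f_1,g_5), S(f_2,g_5), S(g_3,g_5), S(g_4,g_5), S(f_1,g_6), S(f_2,g_6), S(g_3,g_6), S(g_4,g_6), S(g_5,g_6)) all reduce to 0 modulo the current basis, so we have a Gröbner basis.
Inter-reduce: drop elements whose leading term is divisible by another's, tail-reduce, and make monic.
Reduced Gröbner basis: {x_1 - 2*x_2**5 - 2*x_2**3 - x_2**2 + 2*x_2 + 3, x_2**6 - x_2**5 - 2*x_2**4 + 3*x_2**3 - x_2**2 + x_2 - 3}.

Buchberger on the second generating set:
h_1 = -2*x_1**2 - 2*x_1*x_2**2 - 2*x_2**2 + 3, LT = x_1**2.
h_2 = 3*x_1**2 - 2*x_1*x_2**2 - 2*x_1*x_2 + x_1 + x_2**2 - 3*x_2 + 2, LT = x_1**2.

S(h_1,h_2): lcm = x_1**2. S = -3*x_1*x_2**2 + 3*x_1*x_2 + 2*x_1 + 3*x_2**2 + x_2 - 1.
  reduce S modulo (h_1, h_2):
  remainder -3*x_1*x_2**2 + 3*x_1*x_2 + 2*x_1 + 3*x_2**2 + x_2 - 1 ≠ 0; add k_3 = -3*x_1*x_2**2 + 3*x_1*x_2 + 2*x_1 + 3*x_2**2 + x_2 - 1 to the basis.

S(h_1,k_3): lcm = x_1**2*x_2**2. S = x_1**2*x_2 + 3*x_1**2 + x_1*x_2**4 + x_1*x_2**2 - 2*x_1*x_2 + 2*x_1 + x_2**4 + 2*x_2**2.
  reduce S modulo (h_1, h_2, k_3):
  remainder -x_1*x_2 - 2*x_1 + 2*x_2**4 - 3*x_2**3 + 2*x_2**2 + 3*x_2 + 3 ≠ 0; add k_4 = -x_1*x_2 - 2*x_1 + 2*x_2**4 - 3*x_2**3 + 2*x_2**2 + 3*x_2 + 3 to the basis.

S(k_3,k_4): lcm = x_1*x_2**2. S = -3*x_1*x_2 - 3*x_1 + 2*x_2**5 - 3*x_2**4 + 2*x_2**3 + 2*x_2**2 - 2*x_2 - 2.
  reduce S modulo (h_1, h_2, k_3, k_4):
  remainder 3*x_1 + 2*x_2**5 - 2*x_2**4 - 3*x_2**3 + 3*x_2**2 + 3*x_2 + 3 ≠ 0; add k_5 = 3*x_1 + 2*x_2**5 - 2*x_2**4 - 3*x_2**3 + 3*x_2**2 + 3*x_2 + 3 to the basis.

S(k_3,k_5): lcm = x_1*x_2**2. S = -x_1*x_2 - 3*x_1 - 3*x_2**7 + 3*x_2**6 + x_2**5 - x_2**4 - x_2**3 - 2*x_2**2 + 2*x_2 - 2.
  reduce S modulo (h_1, h_2, k_3, k_4, k_5):
  remainder -3*x_2**7 + 3*x_2**6 - 3*x_2**5 + x_2**4 + x_2**3 - 3*x_2**2 + 3 ≠ 0; add k_6 = -3*x_2**7 + 3*x_2**6 - 3*x_2**5 + x_2**4 + x_2**3 - 3*x_2**2 + 3 to the basis.

S(k_4,k_5): lcm = x_1*x_2. S = 2*x_1 - 3*x_2**6 + 3*x_2**5 - x_2**4 + 2*x_2**3 - 3*x_2**2 + 3*x_2 - 3.
  reduce S modulo (h_1, h_2, k_3, k_4, k_5, k_6):
  remainder -3*x_2**6 - 3*x_2**5 - 2*x_2**4 - 3*x_2**3 + 2*x_2**2 + x_2 + 2 ≠ 0; add k_7 = -3*x_2**6 - 3*x_2**5 - 2*x_2**4 - 3*x_2**3 + 2*x_2**2 + x_2 + 2 to the basis.

The other S-polynomials (S(h_2,k_3), S(h_1,k_4), S(h_2,k_4), S(h_1,k_5), S(h_2,k_5), S(h_1,k_6), S(h_2,k_6), S(k_3,k_6), S(k_4,k_6), S(k_5,k_6), S(h_1,k_7), S(h_2,k_7), S(k_3,k_7), S(k_4,k_7), S(k_5,k_7), S(k_6,k_7)) all reduce to 0 modulo the current basis, so we have a Gröbner basis.
Inter-reduce: drop elements whose leading term is divisible by another's, tail-reduce, and make monic.
Reduced Gröbner basis: {x_1 + 3*x_2**5 - 3*x_2**4 - x_2**3 + x_2**2 + x_2 + 1, x_2**6 + x_2**5 + 3*x_2**4 + x_2**3 - 3*x_2**2 + 2*x_2 - 3}.

These differ, so the ideals are not equal.
The same test decides containment: I ⊆ J iff every generator of I reduces to 0 modulo a Gröbner basis of J.

No, the ideals differ.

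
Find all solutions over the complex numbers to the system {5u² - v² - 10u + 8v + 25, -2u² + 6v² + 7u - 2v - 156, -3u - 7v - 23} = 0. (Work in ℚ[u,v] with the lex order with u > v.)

{(4, -5)}

Compute a lex Gröbner basis by Buchberger's algorithm.
f_1 = 5u² - 10u - v² + 8v + 25, LT = u².
f_2 = -2u² + 7u + 6v² - 2v - 156, LT = u².
f_3 = -3u - 7v - 23, LT = u.

S(f_1,f_2): lcm = u². S = 3/2u + 14/5v² + ⅗v - 73.
  reduce S modulo (f_1, f_2, f_3):
  remainder 14/5v² - 29/10v - 169/2 ≠ 0; add h_4 = 14/5v² - 29/10v - 169/2 to the basis.

S(f_1,f_3): lcm = u². S = -7/3uv - 29/3u - ⅕v² + 8/5v + 5.
  reduce S modulo (f_1, f_2, f_3, h_4):
  remainder 997/21v + 4985/21 ≠ 0; add h_5 = 997/21v + 4985/21 to the basis.

The other S-polynomials (S(f_2,f_3), S(f_1,h_4), S(f_2,h_4), S(f_3,h_4), S(f_1,h_5), S(f_2,h_5), S(f_3,h_5), S(h_4,h_5)) all reduce to 0 modulo the current basis, so we have a Gröbner basis.
Inter-reduce: drop elements whose leading term is divisible by another's, tail-reduce, and make monic.
Reduced Gröbner basis: {u - 4, v + 5}.

From the last basis element, v + 5 = 0, so v takes values in {-5}. Each choice, substituted upward through the basis, yields the corresponding point(s) of the solution set.
  v = -5: the earlier basis element becomes u - 4 = 0, giving u = 4 — point (4, -5).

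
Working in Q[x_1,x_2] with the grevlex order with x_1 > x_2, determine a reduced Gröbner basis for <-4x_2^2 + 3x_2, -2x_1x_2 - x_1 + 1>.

G = {x_2^2 - 3/4x_2, x_1 + 4/5x_2 - 1}

f_1 = -4x_2^2 + 3x_2, LT = x_2^2.
f_2 = -2x_1x_2 - x_1 + 1, LT = x_1x_2.

S(f_1,f_2): lcm = x_1x_2^2. S = -5/4x_1x_2 + 1/2x_2.
  leading term x_1x_2: subtract (5/8)·f_2 from -5/4x_1x_2 + 1/2x_2 → 5/8x_1 + 1/2x_2 - 5/8
  leading term x_1: no divisor's leading term divides it; move 5/8x_1 to the remainder.
  leading term x_2: no divisor's leading term divides it; move 1/2x_2 to the remainder.
  leading term 1: no divisor's leading term divides it; move -5/8 to the remainder.
  remainder 5/8x_1 + 1/2x_2 - 5/8 ≠ 0; add g_3 = 5/8x_1 + 1/2x_2 - 5/8 to the basis.

S(f_1,g_3): leading monomials are coprime, so the S-polynomial reduces to 0 (Buchberger's first criterion).
S(f_2,g_3): lcm = x_1x_2. S = -4/5x_2^2 + 1/2x_1 + x_2 - 1/2.
  leading term x_2^2: subtract (1/5)·f_1 from -4/5x_2^2 + 1/2x_1 + x_2 - 1/2 → 1/2x_1 + 2/5x_2 - 1/2
  leading term x_1: subtract (4/5)·g_3 from 1/2x_1 + 2/5x_2 - 1/2 → 0
  remainder 0.

Every S-polynomial of the final basis reduces to 0, so we have a Gröbner basis.
Inter-reduce: drop elements whose leading term is divisible by another's, tail-reduce, and make monic.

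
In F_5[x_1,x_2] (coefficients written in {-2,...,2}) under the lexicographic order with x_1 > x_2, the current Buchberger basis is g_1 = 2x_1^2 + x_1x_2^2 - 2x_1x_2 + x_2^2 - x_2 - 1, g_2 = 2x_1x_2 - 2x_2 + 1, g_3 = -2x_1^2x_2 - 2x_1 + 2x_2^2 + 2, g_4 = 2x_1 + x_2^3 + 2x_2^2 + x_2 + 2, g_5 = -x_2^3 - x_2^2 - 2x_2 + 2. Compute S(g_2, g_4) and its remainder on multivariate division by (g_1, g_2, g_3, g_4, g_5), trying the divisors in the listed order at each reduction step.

lcm(LM(g_2), LM(g_4)) = x_1x_2.
S = (lcm/LT(g_2))·g_2 − (lcm/LT(g_4))·g_4 = 2x_2^4 - x_2^3 + 2x_2^2 - 2x_2 - 2.
Reduce S modulo (g_1, g_2, g_3, g_4, g_5) in that order:
  leading term x_2^4: subtract (-2x_2)·g_5 from 2x_2^4 - x_2^3 + 2x_2^2 - 2x_2 - 2 → 2x_2^3 - 2x_2^2 + 2x_2 - 2
  leading term x_2^3: subtract (-2)·g_5 from 2x_2^3 - 2x_2^2 + 2x_2 - 2 → x_2^2 - 2x_2 + 2
  leading term x_2^2: no divisor's leading term divides it; move x_2^2 to the remainder.
  leading term x_2: no divisor's leading term divides it; move -2x_2 to the remainder.
  leading term 1: no divisor's leading term divides it; move 2 to the remainder.
The remainder x_2^2 - 2x_2 + 2 is nonzero, so it would be added as the next basis element.

S(g_2, g_4) = 2x_2^4 - x_2^3 + 2x_2^2 - 2x_2 - 2; remainder on division = x_2^2 - 2x_2 + 2.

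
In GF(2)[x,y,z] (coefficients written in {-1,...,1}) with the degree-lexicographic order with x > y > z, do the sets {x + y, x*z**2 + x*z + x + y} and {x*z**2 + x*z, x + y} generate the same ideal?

For a fixed monomial order, each ideal has a unique reduced Gröbner basis; comparing bases decides equality.
Buchberger on the first generating set:
f_1 = x + y, LT = x.
f_2 = x*z**2 + x*z + x + y, LT = x*z**2.

S(f_1,f_2): lcm = x*z**2. S = y*z**2 + x*z + x + y.
  leading term y*z**2: no divisor's leading term divides it; move y*z**2 to the remainder.
  leading term x*z: subtract (z)·f_1 from x*z + x + y → y*z + x + y
  leading term y*z: no divisor's leading term divides it; move y*z to the remainder.
  leading term x: subtract (1)·f_1 from x + y → 0
  remainder y*z**2 + y*z ≠ 0; add g_3 = y*z**2 + y*z to the basis.

The other S-polynomials (S(f_1,g_3), S(f_2,g_3)) all reduce to 0 modulo the current basis, so we have a Gröbner basis.
Inter-reduce: drop elements whose leading term is divisible by another's, tail-reduce, and make monic.
Reduced Gröbner basis: {y*z**2 + y*z, x + y}.

Buchberger on the second generating set:
h_1 = x*z**2 + x*z, LT = x*z**2.
h_2 = x + y, LT = x.

S(h_1,h_2): lcm = x*z**2. S = y*z**2 + x*z.
  leading term y*z**2: no divisor's leading term divides it; move y*z**2 to the remainder.
  leading term x*z: subtract (z)·h_2 from x*z → y*z
  leading term y*z: no divisor's leading term divides it; move y*z to the remainder.
  remainder y*z**2 + y*z ≠ 0; add k_3 = y*z**2 + y*z to the basis.

The other S-polynomials (S(h_1,k_3), S(h_2,k_3)) all reduce to 0 modulo the current basis, so we have a Gröbner basis.
Inter-reduce: drop elements whose leading term is divisible by another's, tail-reduce, and make monic.
Reduced Gröbner basis: {y*z**2 + y*z, x + y}.

Same reduced basis, so the two generating sets span the same ideal.

Yes, the ideals are equal.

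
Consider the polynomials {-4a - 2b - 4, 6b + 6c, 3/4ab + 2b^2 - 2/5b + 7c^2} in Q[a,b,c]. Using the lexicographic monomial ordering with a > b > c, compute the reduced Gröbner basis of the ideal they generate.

f_1 = -4a - 2b - 4, LT = a.
f_2 = 6b + 6c, LT = b.
f_3 = 3/4ab + 2b^2 - 2/5b + 7c^2, LT = ab.

S(f_1,f_2): leading monomials are coprime, so the S-polynomial reduces to 0 (Buchberger's first criterion).
S(f_1,f_3): lcm = ab. S = -13/6b^2 + 23/15b - 28/3c^2.
  leading term b^2: subtract (-13/36b)·f_2 from -13/6b^2 + 23/15b - 28/3c^2 → 13/6bc + 23/15b - 28/3c^2
  leading term bc: subtract (13/36c)·f_2 from 13/6bc + 23/15b - 28/3c^2 → 23/15b - 23/2c^2
  leading term b: subtract (23/90)·f_2 from 23/15b - 23/2c^2 → -23/2c^2 - 23/15c
  leading term c^2: no divisor's leading term divides it; move -23/2c^2 to the remainder.
  leading term c: no divisor's leading term divides it; move -23/15c to the remainder.
  remainder -23/2c^2 - 23/15c ≠ 0; add g_4 = -23/2c^2 - 23/15c to the basis.

S(f_2,f_3): lcm = ab. S = ac - 8/3b^2 + 8/15b - 28/3c^2.
  leading term ac: subtract (-1/4c)·f_1 from ac - 8/3b^2 + 8/15b - 28/3c^2 → -8/3b^2 - 1/2bc + 8/15b - 28/3c^2 - c
  leading term b^2: subtract (-4/9b)·f_2 from -8/3b^2 - 1/2bc + 8/15b - 28/3c^2 - c → 13/6bc + 8/15b - 28/3c^2 - c
  leading term bc: subtract (13/36c)·f_2 from 13/6bc + 8/15b - 28/3c^2 - c → 8/15b - 23/2c^2 - c
  leading term b: subtract (4/45)·f_2 from 8/15b - 23/2c^2 - c → -23/2c^2 - 23/15c
  leading term c^2: subtract (1)·g_4 from -23/2c^2 - 23/15c → 0
  remainder 0.

S(f_1,g_4): leading monomials are coprime, so the S-polynomial reduces to 0 (Buchberger's first criterion).
S(f_2,g_4): leading monomials are coprime, so the S-polynomial reduces to 0 (Buchberger's first criterion).
S(f_3,g_4): leading monomials are coprime, so the S-polynomial reduces to 0 (Buchberger's first criterion).
Every S-polynomial of the final basis reduces to 0, so we have a Gröbner basis.
Inter-reduce: drop elements whose leading term is divisible by another's, tail-reduce, and make monic.

G = {a - 1/2c + 1, b + c, c^2 + 2/15c}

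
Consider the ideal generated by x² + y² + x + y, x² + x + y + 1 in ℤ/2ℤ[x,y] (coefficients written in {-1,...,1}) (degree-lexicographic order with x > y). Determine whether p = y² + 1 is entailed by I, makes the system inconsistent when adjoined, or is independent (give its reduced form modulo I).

y² + 1 lies in I (it reduces to 0).

First compute the reduced Gröbner basis of I by Buchberger's algorithm.
f_1 = x² + y² + x + y, LT = x².
f_2 = x² + x + y + 1, LT = x².

S(f_1,f_2): lcm = x². S = y² + 1.
  reduce S modulo (f_1, f_2):
  remainder y² + 1 ≠ 0; add h_3 = y² + 1 to the basis.

The other S-polynomials (S(f_1,h_3), S(f_2,h_3)) all reduce to 0 modulo the current basis, so we have a Gröbner basis.
Inter-reduce: drop elements whose leading term is divisible by another's, tail-reduce, and make monic.
Reduced Gröbner basis: {x² + x + y + 1, y² + 1}.
Label its elements g_1 = x² + x + y + 1, g_2 = y² + 1.

Reduce p = y² + 1 modulo G:
  leading term y²: subtract (1)·g_2 from y² + 1 → 0
  normal form = 0.
Since the normal form is 0, p ∈ I.

Ideal membership is decidable via reduction modulo a Gröbner basis.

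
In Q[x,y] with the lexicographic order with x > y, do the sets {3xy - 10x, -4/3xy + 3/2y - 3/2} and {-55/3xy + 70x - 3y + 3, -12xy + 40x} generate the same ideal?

Equality of ideals is decidable: compute both reduced Gröbner bases (unique for the ordering) and check whether they agree.
Buchberger on the first generating set:
f_1 = 3xy - 10x, LT = xy.
f_2 = -4/3xy + 3/2y - 3/2, LT = xy.

S(f_1,f_2): lcm = xy. S = -10/3x + 9/8y - 9/8.
  leading term x: no divisor's leading term divides it; move -10/3x to the remainder.
  leading term y: no divisor's leading term divides it; move 9/8y to the remainder.
  leading term 1: no divisor's leading term divides it; move -9/8 to the remainder.
  remainder -10/3x + 9/8y - 9/8 ≠ 0; add g_3 = -10/3x + 9/8y - 9/8 to the basis.

S(f_1,g_3): lcm = xy. S = -10/3x + 27/80y^2 - 27/80y.
  leading term x: subtract (1)·g_3 from -10/3x + 27/80y^2 - 27/80y → 27/80y^2 - 117/80y + 9/8
  leading term y^2: no divisor's leading term divides it; move 27/80y^2 to the remainder.
  leading term y: no divisor's leading term divides it; move -117/80y to the remainder.
  leading term 1: no divisor's leading term divides it; move 9/8 to the remainder.
  remainder 27/80y^2 - 117/80y + 9/8 ≠ 0; add g_4 = 27/80y^2 - 117/80y + 9/8 to the basis.

The other S-polynomials (S(f_2,g_3), S(f_1,g_4), S(f_2,g_4), S(g_3,g_4)) all reduce to 0 modulo the current basis, so we have a Gröbner basis.
Inter-reduce: drop elements whose leading term is divisible by another's, tail-reduce, and make monic.
Reduced Gröbner basis: {x - 27/80y + 27/80, y^2 - 13/3y + 10/3}.

Buchberger on the second generating set:
h_1 = -55/3xy + 70x - 3y + 3, LT = xy.
h_2 = -12xy + 40x, LT = xy.

S(h_1,h_2): lcm = xy. S = -16/33x + 9/55y - 9/55.
  leading term x: no divisor's leading term divides it; move -16/33x to the remainder.
  leading term y: no divisor's leading term divides it; move 9/55y to the remainder.
  leading term 1: no divisor's leading term divides it; move -9/55 to the remainder.
  remainder -16/33x + 9/55y - 9/55 ≠ 0; add k_3 = -16/33x + 9/55y - 9/55 to the basis.

S(h_1,k_3): lcm = xy. S = -42/11x + 27/80y^2 - 153/880y - 9/55.
  leading term x: subtract (63/8)·k_3 from -42/11x + 27/80y^2 - 153/880y - 9/55 → 27/80y^2 - 117/80y + 9/8
  leading term y^2: no divisor's leading term divides it; move 27/80y^2 to the remainder.
  leading term y: no divisor's leading term divides it; move -117/80y to the remainder.
  leading term 1: no divisor's leading term divides it; move 9/8 to the remainder.
  remainder 27/80y^2 - 117/80y + 9/8 ≠ 0; add k_4 = 27/80y^2 - 117/80y + 9/8 to the basis.

The other S-polynomials (S(h_2,k_3), S(h_1,k_4), S(h_2,k_4), S(k_3,k_4)) all reduce to 0 modulo the current basis, so we have a Gröbner basis.
Inter-reduce: drop elements whose leading term is divisible by another's, tail-reduce, and make monic.
Reduced Gröbner basis: {x - 27/80y + 27/80, y^2 - 13/3y + 10/3}.

Same reduced basis, so the two generating sets span the same ideal.

Yes, the ideals are equal.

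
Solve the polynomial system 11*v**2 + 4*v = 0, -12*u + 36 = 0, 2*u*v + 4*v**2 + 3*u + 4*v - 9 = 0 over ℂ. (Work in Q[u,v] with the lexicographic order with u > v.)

Compute a lex Gröbner basis by Buchberger's algorithm.
f_1 = 11*v**2 + 4*v, LT = v**2.
f_2 = -12*u + 36, LT = u.
f_3 = 2*u*v + 3*u + 4*v**2 + 4*v - 9, LT = u*v.

S(f_1,f_3): lcm = u*v**2. S = -25/22*u*v - 2*v**3 - 2*v**2 + 9/2*v.
  leading term u*v: subtract (25/264*v)·f_2 from -25/22*u*v - 2*v**3 - 2*v**2 + 9/2*v → -2*v**3 - 2*v**2 + 12/11*v
  leading term v**3: subtract (-2/11*v)·f_1 from -2*v**3 - 2*v**2 + 12/11*v → -14/11*v**2 + 12/11*v
  leading term v**2: subtract (-14/121)·f_1 from -14/11*v**2 + 12/11*v → 188/121*v
  leading term v: no divisor's leading term divides it; move 188/121*v to the remainder.
  remainder 188/121*v ≠ 0; add h_4 = 188/121*v to the basis.

The other S-polynomials (S(f_1,f_2), S(f_2,f_3), S(f_1,h_4), S(f_2,h_4), S(f_3,h_4)) all reduce to 0 modulo the current basis, so we have a Gröbner basis.
Inter-reduce: drop elements whose leading term is divisible by another's, tail-reduce, and make monic.
Reduced Gröbner basis: {u - 3, v}.

Elimination: the polynomial v lies in the elimination ideal for v, so v ∈ {0}. For each such v, the remaining basis elements (now univariate) give the rest of the solution.
  v = 0: the earlier basis element becomes u - 3 = 0, giving u = 3 — point (3, 0).

{(3, 0)}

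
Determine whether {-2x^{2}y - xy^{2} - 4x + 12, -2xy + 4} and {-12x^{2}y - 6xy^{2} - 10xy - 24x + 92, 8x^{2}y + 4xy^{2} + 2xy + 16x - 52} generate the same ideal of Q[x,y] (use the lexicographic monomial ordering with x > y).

Yes, the ideals are equal.

Two ideals are equal iff their reduced Gröbner bases coincide (the reduced basis is unique for a fixed ordering).
Buchberger on the first generating set:
f_1 = -2x^{2}y - xy^{2} - 4x + 12, LT = x^{2}y.
f_2 = -2xy + 4, LT = xy.

S(f_1,f_2): lcm = x^{2}y. S = \tfrac{1}{2}xy^{2} + 4x - 6.
  leading term xy^{2}: subtract (-\tfrac{1}{4}y)·f_2 from \tfrac{1}{2}xy^{2} + 4x - 6 → 4x + y - 6
  leading term x: no divisor's leading term divides it; move 4x to the remainder.
  leading term y: no divisor's leading term divides it; move y to the remainder.
  leading term 1: no divisor's leading term divides it; move -6 to the remainder.
  remainder 4x + y - 6 ≠ 0; add g_3 = 4x + y - 6 to the basis.

S(f_2,g_3): lcm = xy. S = -\tfrac{1}{4}y^{2} + \tfrac{3}{2}y - 2.
  leading term y^{2}: no divisor's leading term divides it; move -\tfrac{1}{4}y^{2} to the remainder.
  leading term y: no divisor's leading term divides it; move \tfrac{3}{2}y to the remainder.
  leading term 1: no divisor's leading term divides it; move -2 to the remainder.
  remainder -\tfrac{1}{4}y^{2} + \tfrac{3}{2}y - 2 ≠ 0; add g_4 = -\tfrac{1}{4}y^{2} + \tfrac{3}{2}y - 2 to the basis.

The other S-polynomials (S(f_1,g_3), S(f_1,g_4), S(f_2,g_4), S(g_3,g_4)) all reduce to 0 modulo the current basis, so we have a Gröbner basis.
Inter-reduce: drop elements whose leading term is divisible by another's, tail-reduce, and make monic.
Reduced Gröbner basis: {x + \tfrac{1}{4}y - \tfrac{3}{2}, y^{2} - 6y + 8}.

Buchberger on the second generating set:
h_1 = -12x^{2}y - 6xy^{2} - 10xy - 24x + 92, LT = x^{2}y.
h_2 = 8x^{2}y + 4xy^{2} + 2xy + 16x - 52, LT = x^{2}y.

S(h_1,h_2): lcm = x^{2}y. S = \tfrac{7}{12}xy - \tfrac{7}{6}.
  leading term xy: no divisor's leading term divides it; move \tfrac{7}{12}xy to the remainder.
  leading term 1: no divisor's leading term divides it; move -\tfrac{7}{6} to the remainder.
  remainder \tfrac{7}{12}xy - \tfrac{7}{6} ≠ 0; add k_3 = \tfrac{7}{12}xy - \tfrac{7}{6} to the basis.

S(h_1,k_3): lcm = x^{2}y. S = \tfrac{1}{2}xy^{2} + \tfrac{5}{6}xy + 4x - \tfrac{23}{3}.
  leading term xy^{2}: subtract (\tfrac{6}{7}y)·k_3 from \tfrac{1}{2}xy^{2} + \tfrac{5}{6}xy + 4x - \tfrac{23}{3} → \tfrac{5}{6}xy + 4x + y - \tfrac{23}{3}
  leading term xy: subtract (\tfrac{10}{7})·k_3 from \tfrac{5}{6}xy + 4x + y - \tfrac{23}{3} → 4x + y - 6
  leading term x: no divisor's leading term divides it; move 4x to the remainder.
  leading term y: no divisor's leading term divides it; move y to the remainder.
  leading term 1: no divisor's leading term divides it; move -6 to the remainder.
  remainder 4x + y - 6 ≠ 0; add k_4 = 4x + y - 6 to the basis.

S(k_3,k_4): lcm = xy. S = -\tfrac{1}{4}y^{2} + \tfrac{3}{2}y - 2.
  leading term y^{2}: no divisor's leading term divides it; move -\tfrac{1}{4}y^{2} to the remainder.
  leading term y: no divisor's leading term divides it; move \tfrac{3}{2}y to the remainder.
  leading term 1: no divisor's leading term divides it; move -2 to the remainder.
  remainder -\tfrac{1}{4}y^{2} + \tfrac{3}{2}y - 2 ≠ 0; add k_5 = -\tfrac{1}{4}y^{2} + \tfrac{3}{2}y - 2 to the basis.

The other S-polynomials (S(h_2,k_3), S(h_1,k_4), S(h_2,k_4), S(h_1,k_5), S(h_2,k_5), S(k_3,k_5), S(k_4,k_5)) all reduce to 0 modulo the current basis, so we have a Gröbner basis.
Inter-reduce: drop elements whose leading term is divisible by another's, tail-reduce, and make monic.
Reduced Gröbner basis: {x + \tfrac{1}{4}y - \tfrac{3}{2}, y^{2} - 6y + 8}.

Same reduced basis, so the two generating sets span the same ideal.
The same test decides containment: I ⊆ J iff every generator of I reduces to 0 modulo a Gröbner basis of J.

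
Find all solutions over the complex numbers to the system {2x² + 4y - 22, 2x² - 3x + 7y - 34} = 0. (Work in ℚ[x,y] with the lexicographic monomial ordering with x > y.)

{(-3, 1), (1, 5)}

Compute a lex Gröbner basis by Buchberger's algorithm.
f_1 = 2x² + 4y - 22, LT = x².
f_2 = 2x² - 3x + 7y - 34, LT = x².

S(f_1,f_2): lcm = x². S = 3/2x - 3/2y + 6.
  leading term x: no divisor's leading term divides it; move 3/2x to the remainder.
  leading term y: no divisor's leading term divides it; move -3/2y to the remainder.
  leading term 1: no divisor's leading term divides it; move 6 to the remainder.
  remainder 3/2x - 3/2y + 6 ≠ 0; add h_3 = 3/2x - 3/2y + 6 to the basis.

S(f_1,h_3): lcm = x². S = xy - 4x + 2y - 11.
  leading term xy: subtract (⅔y)·h_3 from xy - 4x + 2y - 11 → -4x + y² - 2y - 11
  leading term x: subtract (-8/3)·h_3 from -4x + y² - 2y - 11 → y² - 6y + 5
  leading term y²: no divisor's leading term divides it; move y² to the remainder.
  leading term y: no divisor's leading term divides it; move -6y to the remainder.
  leading term 1: no divisor's leading term divides it; move 5 to the remainder.
  remainder y² - 6y + 5 ≠ 0; add h_4 = y² - 6y + 5 to the basis.

S(f_2,h_3): lcm = x². S = xy - 11/2x + 7/2y - 17.
  leading term xy: subtract (⅔y)·h_3 from xy - 11/2x + 7/2y - 17 → -11/2x + y² - ½y - 17
  leading term x: subtract (-11/3)·h_3 from -11/2x + y² - ½y - 17 → y² - 6y + 5
  leading term y²: subtract (1)·h_4 from y² - 6y + 5 → 0
  remainder 0.

S(f_1,h_4): leading monomials are coprime, so the S-polynomial reduces to 0 (Buchberger's first criterion).
S(f_2,h_4): leading monomials are coprime, so the S-polynomial reduces to 0 (Buchberger's first criterion).
S(h_3,h_4): leading monomials are coprime, so the S-polynomial reduces to 0 (Buchberger's first criterion).
Every S-polynomial of the final basis reduces to 0, so we have a Gröbner basis.
Inter-reduce: drop elements whose leading term is divisible by another's, tail-reduce, and make monic.
Reduced Gröbner basis: {x - y + 4, y² - 6y + 5}.

From the last basis element, y² - 6y + 5 = 0, so y takes values in {1, 5}. Each choice, substituted upward through the basis, yields the corresponding point(s) of the solution set.
  y = 1: the earlier basis element becomes x + 3 = 0, giving x = -3 — point (-3, 1).
  y = 5: the earlier basis element becomes x - 1 = 0, giving x = 1 — point (1, 5).
Check: every point annihilates each of the original generators.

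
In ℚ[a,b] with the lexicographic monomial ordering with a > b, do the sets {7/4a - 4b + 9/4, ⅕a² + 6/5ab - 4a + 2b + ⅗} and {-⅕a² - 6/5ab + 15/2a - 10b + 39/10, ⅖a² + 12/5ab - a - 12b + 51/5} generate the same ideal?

Yes, the ideals are equal.

Equality of ideals is decidable: compute both reduced Gröbner bases (unique for the ordering) and check whether they agree.
Buchberger on the first generating set:
f_1 = 7/4a - 4b + 9/4, LT = a.
f_2 = ⅕a² + 6/5ab - 4a + 2b + ⅗, LT = a².

S(f_1,f_2): lcm = a². S = -58/7ab + 149/7a - 10b - 3.
  leading term ab: subtract (-232/49b)·f_1 from -58/7ab + 149/7a - 10b - 3 → 149/7a - 928/49b² + 32/49b - 3
  leading term a: subtract (596/49)·f_1 from 149/7a - 928/49b² + 32/49b - 3 → -928/49b² + 2416/49b - 1488/49
  leading term b²: no divisor's leading term divides it; move -928/49b² to the remainder.
  leading term b: no divisor's leading term divides it; move 2416/49b to the remainder.
  leading term 1: no divisor's leading term divides it; move -1488/49 to the remainder.
  remainder -928/49b² + 2416/49b - 1488/49 ≠ 0; add g_3 = -928/49b² + 2416/49b - 1488/49 to the basis.

The other S-polynomials (S(f_1,g_3), S(f_2,g_3)) all reduce to 0 modulo the current basis, so we have a Gröbner basis.
Inter-reduce: drop elements whose leading term is divisible by another's, tail-reduce, and make monic.
Reduced Gröbner basis: {a - 16/7b + 9/7, b² - 151/58b + 93/58}.

Buchberger on the second generating set:
h_1 = -⅕a² - 6/5ab + 15/2a - 10b + 39/10, LT = a².
h_2 = ⅖a² + 12/5ab - a - 12b + 51/5, LT = a².

S(h_1,h_2): lcm = a². S = -35a + 80b - 45.
  leading term a: no divisor's leading term divides it; move -35a to the remainder.
  leading term b: no divisor's leading term divides it; move 80b to the remainder.
  leading term 1: no divisor's leading term divides it; move -45 to the remainder.
  remainder -35a + 80b - 45 ≠ 0; add k_3 = -35a + 80b - 45 to the basis.

S(h_1,k_3): lcm = a². S = 58/7ab - 543/14a + 50b - 39/2.
  leading term ab: subtract (-58/245b)·k_3 from 58/7ab - 543/14a + 50b - 39/2 → -543/14a + 928/49b² + 1928/49b - 39/2
  leading term a: subtract (543/490)·k_3 from -543/14a + 928/49b² + 1928/49b - 39/2 → 928/49b² - 2416/49b + 1488/49
  leading term b²: no divisor's leading term divides it; move 928/49b² to the remainder.
  leading term b: no divisor's leading term divides it; move -2416/49b to the remainder.
  leading term 1: no divisor's leading term divides it; move 1488/49 to the remainder.
  remainder 928/49b² - 2416/49b + 1488/49 ≠ 0; add k_4 = 928/49b² - 2416/49b + 1488/49 to the basis.

The other S-polynomials (S(h_2,k_3), S(h_1,k_4), S(h_2,k_4), S(k_3,k_4)) all reduce to 0 modulo the current basis, so we have a Gröbner basis.
Inter-reduce: drop elements whose leading term is divisible by another's, tail-reduce, and make monic.
Reduced Gröbner basis: {a - 16/7b + 9/7, b² - 151/58b + 93/58}.

Same reduced basis, so the two generating sets span the same ideal.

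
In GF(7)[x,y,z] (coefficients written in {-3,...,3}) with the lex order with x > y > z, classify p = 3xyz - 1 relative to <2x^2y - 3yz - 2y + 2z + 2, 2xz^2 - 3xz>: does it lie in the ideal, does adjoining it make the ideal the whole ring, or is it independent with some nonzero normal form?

3xyz - 1 is independent of I; its normal form modulo I is 3xyz - 1.

First compute the reduced Gröbner basis of I by Buchberger's algorithm.
f_1 = 2x^2y - 3yz - 2y + 2z + 2, LT = x^2y.
f_2 = 2xz^2 - 3xz, LT = xz^2.

S(f_1,f_2): lcm = x^2yz^2. S = -2x^2yz + 2yz^3 - yz^2 + z^3 + z^2.
  leading term x^2yz: subtract (-z)·f_1 from -2x^2yz + 2yz^3 - yz^2 + z^3 + z^2 → 2yz^3 + 3yz^2 - 2yz + z^3 + 3z^2 + 2z
  leading term yz^3: no divisor's leading term divides it; move 2yz^3 to the remainder.
  leading term yz^2: no divisor's leading term divides it; move 3yz^2 to the remainder.
  leading term yz: no divisor's leading term divides it; move -2yz to the remainder.
  leading term z^3: no divisor's leading term divides it; move z^3 to the remainder.
  leading term z^2: no divisor's leading term divides it; move 3z^2 to the remainder.
  leading term z: no divisor's leading term divides it; move 2z to the remainder.
  remainder 2yz^3 + 3yz^2 - 2yz + z^3 + 3z^2 + 2z ≠ 0; add h_3 = 2yz^3 + 3yz^2 - 2yz + z^3 + 3z^2 + 2z to the basis.

The other S-polynomials (S(f_1,h_3), S(f_2,h_3)) all reduce to 0 modulo the current basis, so we have a Gröbner basis.
Inter-reduce: drop elements whose leading term is divisible by another's, tail-reduce, and make monic.
Reduced Gröbner basis: {x^2y + 2yz - y + z + 1, xz^2 + 2xz, yz^3 - 2yz^2 - yz - 3z^3 - 2z^2 + z}.
Label its elements g_1 = x^2y + 2yz - y + z + 1, g_2 = xz^2 + 2xz, g_3 = yz^3 - 2yz^2 - yz - 3z^3 - 2z^2 + z.

Reduce p = 3xyz - 1 modulo G:
  leading term xyz: no divisor's leading term divides it; move 3xyz to the remainder.
  leading term 1: no divisor's leading term divides it; move -1 to the remainder.
  normal form = 3xyz - 1.
The normal form is nonzero, so p ∉ I. Since p minus its normal form lies in I, I + (p) = I + (r) where r = 3xyz - 1; decide whether this ideal is the whole ring.
Run Buchberger on G together with r (pairs among the g_i already reduce to 0 since G is a Gröbner basis):
g_1 = x^2y + 2yz - y + z + 1, LT = x^2y.
g_2 = xz^2 + 2xz, LT = xz^2.
g_3 = yz^3 - 2yz^2 - yz - 3z^3 - 2z^2 + z, LT = yz^3.
r = 3xyz - 1, LT = xyz.

S(g_1,r): lcm = x^2yz. S = -2x + 2yz^2 - yz + z^2 + z.
  leading term x: no divisor's leading term divides it; move -2x to the remainder.
  leading term yz^2: no divisor's leading term divides it; move 2yz^2 to the remainder.
  leading term yz: no divisor's leading term divides it; move -yz to the remainder.
  leading term z^2: no divisor's leading term divides it; move z^2 to the remainder.
  leading term z: no divisor's leading term divides it; move z to the remainder.
  remainder -2x + 2yz^2 - yz + z^2 + z ≠ 0; add m_5 = -2x + 2yz^2 - yz + z^2 + z to the basis.

S(g_2,r): lcm = xyz^2. S = 2xyz - 2z.
  leading term xyz: subtract (3)·r from 2xyz - 2z → -2z + 3
  leading term z: no divisor's leading term divides it; move -2z to the remainder.
  leading term 1: no divisor's leading term divides it; move 3 to the remainder.
  remainder -2z + 3 ≠ 0; add m_6 = -2z + 3 to the basis.

S(r,m_5): lcm = xyz. S = y^2z^3 + 3y^2z^2 - 3yz^3 - 3yz^2 + 2.
  leading term y^2z^3: subtract (y)·g_3 from y^2z^3 + 3y^2z^2 - 3yz^3 - 3yz^2 + 2 → -2y^2z^2 + y^2z - yz^2 - yz + 2
  leading term y^2z^2: subtract (y^2z)·m_6 from -2y^2z^2 + y^2z - yz^2 - yz + 2 → -2y^2z - yz^2 - yz + 2
  leading term y^2z: subtract (y^2)·m_6 from -2y^2z - yz^2 - yz + 2 → -3y^2 - yz^2 - yz + 2
  leading term y^2: no divisor's leading term divides it; move -3y^2 to the remainder.
  leading term yz^2: subtract (-3yz)·m_6 from -yz^2 - yz + 2 → yz + 2
  leading term yz: subtract (3y)·m_6 from yz + 2 → -2y + 2
  leading term y: no divisor's leading term divides it; move -2y to the remainder.
  leading term 1: no divisor's leading term divides it; move 2 to the remainder.
  remainder -3y^2 - 2y + 2 ≠ 0; add m_7 = -3y^2 - 2y + 2 to the basis.

The other S-polynomials (S(g_1,g_2), S(g_1,g_3), S(g_2,g_3), S(g_3,r), S(g_1,m_5), S(g_2,m_5), S(g_3,m_5), S(g_1,m_6), S(g_2,m_6), S(g_3,m_6), S(r,m_6), S(m_5,m_6), S(g_1,m_7), S(g_2,m_7), S(g_3,m_7), S(r,m_7), S(m_5,m_7), S(m_6,m_7)) all reduce to 0 modulo the current basis, so we have a Gröbner basis.
Inter-reduce: drop elements whose leading term is divisible by another's, tail-reduce, and make monic.
Reduced Gröbner basis: {x + 2y - 1, y^2 + 3y - 3, z + 2}.
The reduced Gröbner basis of I + (p) is {x + 2y - 1, y^2 + 3y - 3, z + 2} ≠ {1}, a proper ideal, so the enlarged system stays consistent: p is independent of I, with normal form 3xyz - 1.

The remainder on division by a Gröbner basis is unique — it is the normal form.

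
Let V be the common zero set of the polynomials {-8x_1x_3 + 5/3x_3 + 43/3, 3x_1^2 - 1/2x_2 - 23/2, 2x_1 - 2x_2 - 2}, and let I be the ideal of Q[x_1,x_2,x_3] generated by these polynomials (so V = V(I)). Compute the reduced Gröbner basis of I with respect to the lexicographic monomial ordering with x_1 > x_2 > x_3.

This is the nonlinear analogue of row-reducing a linear system.

f_1 = -8x_1x_3 + 5/3x_3 + 43/3, LT = x_1x_3.
f_2 = 3x_1^2 - 1/2x_2 - 23/2, LT = x_1^2.
f_3 = 2x_1 - 2x_2 - 2, LT = x_1.

S(f_1,f_2): lcm = x_1^2x_3. S = -5/24x_1x_3 - 43/24x_1 + 1/6x_2x_3 + 23/6x_3.
  leading term x_1x_3: subtract (5/192)·f_1 from -5/24x_1x_3 - 43/24x_1 + 1/6x_2x_3 + 23/6x_3 → -43/24x_1 + 1/6x_2x_3 + 2183/576x_3 - 215/576
  leading term x_1: subtract (-43/48)·f_3 from -43/24x_1 + 1/6x_2x_3 + 2183/576x_3 - 215/576 → 1/6x_2x_3 - 43/24x_2 + 2183/576x_3 - 1247/576
  leading term x_2x_3: no divisor's leading term divides it; move 1/6x_2x_3 to the remainder.
  leading term x_2: no divisor's leading term divides it; move -43/24x_2 to the remainder.
  leading term x_3: no divisor's leading term divides it; move 2183/576x_3 to the remainder.
  leading term 1: no divisor's leading term divides it; move -1247/576 to the remainder.
  remainder 1/6x_2x_3 - 43/24x_2 + 2183/576x_3 - 1247/576 ≠ 0; add g_4 = 1/6x_2x_3 - 43/24x_2 + 2183/576x_3 - 1247/576 to the basis.

S(f_1,f_3): lcm = x_1x_3. S = x_2x_3 + 19/24x_3 - 43/24.
  leading term x_2x_3: subtract (6)·g_4 from x_2x_3 + 19/24x_3 - 43/24 → 43/4x_2 - 2107/96x_3 + 1075/96
  leading term x_2: no divisor's leading term divides it; move 43/4x_2 to the remainder.
  leading term x_3: no divisor's leading term divides it; move -2107/96x_3 to the remainder.
  leading term 1: no divisor's leading term divides it; move 1075/96 to the remainder.
  remainder 43/4x_2 - 2107/96x_3 + 1075/96 ≠ 0; add g_5 = 43/4x_2 - 2107/96x_3 + 1075/96 to the basis.

S(f_2,f_3): lcm = x_1^2. S = x_1x_2 + x_1 - 1/6x_2 - 23/6.
  leading term x_1x_2: subtract (1/2x_2)·f_3 from x_1x_2 + x_1 - 1/6x_2 - 23/6 → x_1 + x_2^2 + 5/6x_2 - 23/6
  leading term x_1: subtract (1/2)·f_3 from x_1 + x_2^2 + 5/6x_2 - 23/6 → x_2^2 + 11/6x_2 - 17/6
  leading term x_2^2: subtract (4/43x_2)·g_5 from x_2^2 + 11/6x_2 - 17/6 → 49/24x_2x_3 + 19/24x_2 - 17/6
  leading term x_2x_3: subtract (49/4)·g_4 from 49/24x_2x_3 + 19/24x_2 - 17/6 → 2183/96x_2 - 106967/2304x_3 + 54575/2304
  leading term x_2: subtract (2183/1032)·g_5 from 2183/96x_2 - 106967/2304x_3 + 54575/2304 → 0
  remainder 0.

S(f_1,g_4): lcm = x_1x_2x_3. S = 43/4x_1x_2 - 2183/96x_1x_3 + 1247/96x_1 - 5/24x_2x_3 - 43/24x_2.
  leading term x_1x_2: subtract (43/8x_2)·f_3 from 43/4x_1x_2 - 2183/96x_1x_3 + 1247/96x_1 - 5/24x_2x_3 - 43/24x_2 → -2183/96x_1x_3 + 1247/96x_1 + 43/4x_2^2 - 5/24x_2x_3 + 215/24x_2
  leading term x_1x_3: subtract (2183/768)·f_1 from -2183/96x_1x_3 + 1247/96x_1 + 43/4x_2^2 - 5/24x_2x_3 + 215/24x_2 → 1247/96x_1 + 43/4x_2^2 - 5/24x_2x_3 + 215/24x_2 - 10915/2304x_3 - 93869/2304
  leading term x_1: subtract (1247/192)·f_3 from 1247/96x_1 + 43/4x_2^2 - 5/24x_2x_3 + 215/24x_2 - 10915/2304x_3 - 93869/2304 → 43/4x_2^2 - 5/24x_2x_3 + 2107/96x_2 - 10915/2304x_3 - 63941/2304
  leading term x_2^2: subtract (x_2)·g_5 from 43/4x_2^2 - 5/24x_2x_3 + 2107/96x_2 - 10915/2304x_3 - 63941/2304 → 2087/96x_2x_3 + 43/4x_2 - 10915/2304x_3 - 63941/2304
  leading term x_2x_3: subtract (2087/16)·g_4 from 2087/96x_2x_3 + 43/4x_2 - 10915/2304x_3 - 63941/2304 → 93869/384x_2 - 4599581/9216x_3 + 2346725/9216
  leading term x_2: subtract (2183/96)·g_5 from 93869/384x_2 - 4599581/9216x_3 + 2346725/9216 → 0
  remainder 0.

S(f_2,g_4): leading monomials are coprime, so the S-polynomial reduces to 0 (Buchberger's first criterion).
S(f_3,g_4): leading monomials are coprime, so the S-polynomial reduces to 0 (Buchberger's first criterion).
S(f_1,g_5): leading monomials are coprime, so the S-polynomial reduces to 0 (Buchberger's first criterion).
S(f_2,g_5): leading monomials are coprime, so the S-polynomial reduces to 0 (Buchberger's first criterion).
S(f_3,g_5): leading monomials are coprime, so the S-polynomial reduces to 0 (Buchberger's first criterion).
S(g_4,g_5): lcm = x_2x_3. S = -43/4x_2 + 49/24x_3^2 + 2083/96x_3 - 1247/96.
  leading term x_2: subtract (-1)·g_5 from -43/4x_2 + 49/24x_3^2 + 2083/96x_3 - 1247/96 → 49/24x_3^2 - 1/4x_3 - 43/24
  leading term x_3^2: no divisor's leading term divides it; move 49/24x_3^2 to the remainder.
  leading term x_3: no divisor's leading term divides it; move -1/4x_3 to the remainder.
  leading term 1: no divisor's leading term divides it; move -43/24 to the remainder.
  remainder 49/24x_3^2 - 1/4x_3 - 43/24 ≠ 0; add g_6 = 49/24x_3^2 - 1/4x_3 - 43/24 to the basis.

S(f_1,g_6): lcm = x_1x_3^2. S = 6/49x_1x_3 + 43/49x_1 - 5/24x_3^2 - 43/24x_3.
  leading term x_1x_3: subtract (-3/196)·f_1 from 6/49x_1x_3 + 43/49x_1 - 5/24x_3^2 - 43/24x_3 → 43/49x_1 - 5/24x_3^2 - 2077/1176x_3 + 43/196
  leading term x_1: subtract (43/98)·f_3 from 43/49x_1 - 5/24x_3^2 - 2077/1176x_3 + 43/196 → 43/49x_2 - 5/24x_3^2 - 2077/1176x_3 + 215/196
  leading term x_2: subtract (4/49)·g_5 from 43/49x_2 - 5/24x_3^2 - 2077/1176x_3 + 215/196 → -5/24x_3^2 + 5/196x_3 + 215/1176
  leading term x_3^2: subtract (-5/49)·g_6 from -5/24x_3^2 + 5/196x_3 + 215/1176 → 0
  remainder 0.

S(f_2,g_6): leading monomials are coprime, so the S-polynomial reduces to 0 (Buchberger's first criterion).
S(f_3,g_6): leading monomials are coprime, so the S-polynomial reduces to 0 (Buchberger's first criterion).
S(g_4,g_6): lcm = x_2x_3^2. S = -2083/196x_2x_3 + 43/49x_2 + 2183/96x_3^2 - 1247/96x_3.
  leading term x_2x_3: subtract (-6249/98)·g_4 from -2083/196x_2x_3 + 43/49x_2 + 2183/96x_3^2 - 1247/96x_3 → -88881/784x_2 + 2183/96x_3^2 + 1434259/6272x_3 - 2597501/18816
  leading term x_2: subtract (-2067/196)·g_5 from -88881/784x_2 + 2183/96x_3^2 + 1434259/6272x_3 - 2597501/18816 → 2183/96x_3^2 - 2183/784x_3 - 93869/4704
  leading term x_3^2: subtract (2183/196)·g_6 from 2183/96x_3^2 - 2183/784x_3 - 93869/4704 → 0
  remainder 0.

S(g_5,g_6): leading monomials are coprime, so the S-polynomial reduces to 0 (Buchberger's first criterion).
Every S-polynomial of the final basis reduces to 0, so we have a Gröbner basis.
Inter-reduce: drop elements whose leading term is divisible by another's, tail-reduce, and make monic.

G = {x_1 - 49/24x_3 + 1/24, x_2 - 49/24x_3 + 25/24, x_3^2 - 6/49x_3 - 43/49}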